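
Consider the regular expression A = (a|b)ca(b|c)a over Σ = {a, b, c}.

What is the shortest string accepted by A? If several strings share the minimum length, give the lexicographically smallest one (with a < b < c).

acaba

By inspection of the expression, no string of length less than 5 matches, and acaba is the lexicographically first match of length 5.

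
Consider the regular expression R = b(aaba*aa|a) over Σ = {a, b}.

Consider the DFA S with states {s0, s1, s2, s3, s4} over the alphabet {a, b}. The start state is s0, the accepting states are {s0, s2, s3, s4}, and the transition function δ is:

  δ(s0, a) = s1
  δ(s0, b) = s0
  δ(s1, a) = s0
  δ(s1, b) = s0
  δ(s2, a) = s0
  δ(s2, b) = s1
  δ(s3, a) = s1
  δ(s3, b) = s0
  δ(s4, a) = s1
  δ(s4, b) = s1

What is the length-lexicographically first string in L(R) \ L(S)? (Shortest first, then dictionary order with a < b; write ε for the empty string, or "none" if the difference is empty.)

ba

The string ba is accepted by R but not by S.
No shorter string lies in the difference, and ba is the lexicographically first length-2 string in L(R) \ L(S).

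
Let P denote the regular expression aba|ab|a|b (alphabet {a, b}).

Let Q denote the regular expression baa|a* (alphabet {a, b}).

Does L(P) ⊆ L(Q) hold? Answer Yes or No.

The string b is in L(P) but not in L(Q).
So L(P) ⊄ L(Q).

No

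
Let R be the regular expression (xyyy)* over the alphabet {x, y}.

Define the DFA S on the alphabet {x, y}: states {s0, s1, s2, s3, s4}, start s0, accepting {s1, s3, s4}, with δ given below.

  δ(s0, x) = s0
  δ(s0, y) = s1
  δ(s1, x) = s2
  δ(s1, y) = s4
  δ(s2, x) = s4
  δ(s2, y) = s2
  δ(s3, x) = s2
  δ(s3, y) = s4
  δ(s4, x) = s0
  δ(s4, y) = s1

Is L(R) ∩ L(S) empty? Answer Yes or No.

The string xyyy is accepted by both R and S.
Hence L(R) ∩ L(S) ≠ ∅.

No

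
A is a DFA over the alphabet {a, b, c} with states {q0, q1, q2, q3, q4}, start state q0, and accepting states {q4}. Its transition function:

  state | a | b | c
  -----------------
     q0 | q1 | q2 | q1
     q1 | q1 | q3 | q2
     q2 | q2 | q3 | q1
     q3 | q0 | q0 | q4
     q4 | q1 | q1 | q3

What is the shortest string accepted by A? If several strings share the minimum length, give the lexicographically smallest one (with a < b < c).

abc

A breadth-first search from q0 reaches an accepting state first via the path q0 → q1 → q3 → q4 on input abc.
No string of length < 3 is accepted (BFS exhausts all shorter strings without reaching an accepting state), and abc is the lexicographically least accepting string of length 3.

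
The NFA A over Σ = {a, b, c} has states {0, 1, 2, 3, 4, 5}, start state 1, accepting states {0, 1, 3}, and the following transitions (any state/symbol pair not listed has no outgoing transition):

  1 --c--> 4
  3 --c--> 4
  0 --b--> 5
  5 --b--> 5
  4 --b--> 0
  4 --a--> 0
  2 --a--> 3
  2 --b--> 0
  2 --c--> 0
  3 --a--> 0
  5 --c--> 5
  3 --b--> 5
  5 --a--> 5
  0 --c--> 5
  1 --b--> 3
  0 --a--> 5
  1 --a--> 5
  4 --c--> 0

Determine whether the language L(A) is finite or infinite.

finite

The useful states (reachable from 1 and able to reach an accepting state) are {0, 1, 3, 4}.
Restricted to these states the transition graph has no cycle, so every accepting path has bounded length and L is finite.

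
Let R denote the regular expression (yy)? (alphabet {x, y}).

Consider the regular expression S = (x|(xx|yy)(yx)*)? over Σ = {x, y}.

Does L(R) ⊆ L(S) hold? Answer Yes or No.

Converting the expression R to a DFA (subset construction, then merging equivalent states) gives the minimal DFA with states {r0, r1, r2, r3}, start state r0, accepting states {r0, r3} and transitions r0: x→r1, y→r2; r1: x→r1, y→r1; r2: x→r1, y→r3; r3: x→r1, y→r1.
Converting the expression S to a DFA (subset construction, then merging equivalent states) gives the minimal DFA with states {s0, s1, s2, s3, s4, s5}, start state s0, accepting states {s0, s1, s3} and transitions s0: x→s1, y→s2; s1: x→s3, y→s4; s2: x→s4, y→s3; s3: x→s4, y→s5; s4: x→s4, y→s4; s5: x→s3, y→s4.
Exploring the product automaton R × S from the start pair (r0, s0), following both machines on each input symbol, reaches 7 state pairs: (r0, s0), (r1, s1), (r2, s2), (r1, s3), (r1, s4), (r3, s3), (r1, s5).
R accepts in {r0, r3} and S accepts in {s0, s1, s3}. The reachable pairs whose R-component is accepting are (r0, s0), (r3, s3); in each of them the S-component is accepting too, so the product for L(R) \ L(S) (R-component accepting, S-component rejecting) has no reachable accepting pair and the difference is empty.
Hence every string in L(R) is also in L(S).

Yes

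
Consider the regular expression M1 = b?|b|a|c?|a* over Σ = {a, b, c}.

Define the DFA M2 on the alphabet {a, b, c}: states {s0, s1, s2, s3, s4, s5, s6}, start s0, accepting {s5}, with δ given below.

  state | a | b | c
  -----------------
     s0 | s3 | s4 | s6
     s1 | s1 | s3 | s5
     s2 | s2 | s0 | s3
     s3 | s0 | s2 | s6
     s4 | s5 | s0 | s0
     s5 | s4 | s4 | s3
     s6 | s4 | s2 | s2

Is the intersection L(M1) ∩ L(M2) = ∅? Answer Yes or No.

Yes

Converting the expression M1 to a DFA (subset construction, then merging equivalent states) gives the minimal DFA with states {r0, r1, r2, r3}, start state r0, accepting states {r0, r1, r2} and transitions r0: a→r1, b→r2, c→r2; r1: a→r1, b→r3, c→r3; r2: a→r3, b→r3, c→r3; r3: a→r3, b→r3, c→r3.
Exploring the product automaton M1 × M2 from the start pair (r0, s0), following both machines on each input symbol, reaches 11 state pairs: (r0, s0), (r1, s3), (r2, s4), (r2, s6), (r1, s0), (r3, s2), (r3, s6), (r3, s5), (r3, s0), (r3, s4), (r3, s3).
M1 accepts in {r0, r1, r2} and M2 accepts in {s5}; no reachable pair has both components accepting, so no string drives both machines to acceptance simultaneously and L(M1) ∩ L(M2) = ∅.
So no string is accepted by both, and the intersection is empty.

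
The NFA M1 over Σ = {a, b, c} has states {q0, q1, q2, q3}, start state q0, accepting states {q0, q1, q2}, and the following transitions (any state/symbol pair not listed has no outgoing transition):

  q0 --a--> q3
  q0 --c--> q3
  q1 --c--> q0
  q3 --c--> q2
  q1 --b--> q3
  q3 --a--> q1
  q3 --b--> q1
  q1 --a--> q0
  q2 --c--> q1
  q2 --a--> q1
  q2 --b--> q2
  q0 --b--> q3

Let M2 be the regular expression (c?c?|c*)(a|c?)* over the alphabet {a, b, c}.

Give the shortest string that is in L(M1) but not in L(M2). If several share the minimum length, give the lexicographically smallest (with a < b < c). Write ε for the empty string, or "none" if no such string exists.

ab

The string ab is accepted by M1 but not by M2.
No shorter string lies in the difference, and ab is the lexicographically first length-2 string in L(M1) \ L(M2).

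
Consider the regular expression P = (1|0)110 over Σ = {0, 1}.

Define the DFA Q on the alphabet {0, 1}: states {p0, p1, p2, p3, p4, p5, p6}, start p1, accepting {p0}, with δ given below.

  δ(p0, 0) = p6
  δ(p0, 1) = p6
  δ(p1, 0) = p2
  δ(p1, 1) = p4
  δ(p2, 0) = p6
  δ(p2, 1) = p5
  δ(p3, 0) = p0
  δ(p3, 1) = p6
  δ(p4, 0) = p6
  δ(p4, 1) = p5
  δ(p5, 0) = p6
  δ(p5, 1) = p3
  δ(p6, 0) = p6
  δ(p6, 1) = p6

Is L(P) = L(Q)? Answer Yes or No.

Converting the expression P to a DFA (subset construction, then merging equivalent states) gives the minimal DFA with states {r0, r1, r2, r3, r4, r5}, start state r0, accepting states {r5} and transitions r0: 0→r1, 1→r1; r1: 0→r2, 1→r3; r2: 0→r2, 1→r2; r3: 0→r2, 1→r4; r4: 0→r5, 1→r2; r5: 0→r2, 1→r2.
Exploring the product automaton P × Q from the start pair (r0, p1), following both machines on each input symbol, reaches 7 state pairs: (r0, p1), (r1, p2), (r1, p4), (r2, p6), (r3, p5), (r4, p3), (r5, p0).
P accepts in {r5} and Q accepts in {p0}. In every reachable pair the two components are either both accepting — (r5, p0) — or both non-accepting, so no string is accepted by exactly one of the machines: L(P) \ L(Q) and L(Q) \ L(P) are both empty.
Hence every string is accepted by P iff it is accepted by Q, and the two languages coincide.

Yes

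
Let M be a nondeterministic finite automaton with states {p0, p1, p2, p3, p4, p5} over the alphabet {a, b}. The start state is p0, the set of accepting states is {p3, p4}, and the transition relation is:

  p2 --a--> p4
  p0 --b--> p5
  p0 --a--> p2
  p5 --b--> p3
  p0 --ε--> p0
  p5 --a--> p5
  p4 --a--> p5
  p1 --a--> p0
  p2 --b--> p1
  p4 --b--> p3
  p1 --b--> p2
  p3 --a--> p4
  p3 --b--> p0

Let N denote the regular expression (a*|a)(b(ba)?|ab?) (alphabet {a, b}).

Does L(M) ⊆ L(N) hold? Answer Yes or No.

The string bb is in L(M) but not in L(N).
So L(M) ⊄ L(N).

No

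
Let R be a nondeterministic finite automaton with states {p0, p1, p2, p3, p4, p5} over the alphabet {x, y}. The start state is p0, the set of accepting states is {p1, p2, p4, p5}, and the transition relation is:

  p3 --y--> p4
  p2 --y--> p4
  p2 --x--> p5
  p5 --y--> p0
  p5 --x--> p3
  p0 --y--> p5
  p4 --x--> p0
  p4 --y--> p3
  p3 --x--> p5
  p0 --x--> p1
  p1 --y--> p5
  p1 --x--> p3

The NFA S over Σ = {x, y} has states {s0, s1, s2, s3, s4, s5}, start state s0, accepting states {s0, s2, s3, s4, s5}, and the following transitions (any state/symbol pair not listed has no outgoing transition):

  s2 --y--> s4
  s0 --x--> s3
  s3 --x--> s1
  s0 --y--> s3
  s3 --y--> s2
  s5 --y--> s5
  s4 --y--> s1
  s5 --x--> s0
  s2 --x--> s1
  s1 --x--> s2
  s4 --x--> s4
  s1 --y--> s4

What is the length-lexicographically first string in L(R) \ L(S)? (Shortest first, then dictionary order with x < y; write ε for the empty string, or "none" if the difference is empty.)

yyx

The string yyx is accepted by R but not by S.
No shorter string lies in the difference, and yyx is the lexicographically first length-3 string in L(R) \ L(S).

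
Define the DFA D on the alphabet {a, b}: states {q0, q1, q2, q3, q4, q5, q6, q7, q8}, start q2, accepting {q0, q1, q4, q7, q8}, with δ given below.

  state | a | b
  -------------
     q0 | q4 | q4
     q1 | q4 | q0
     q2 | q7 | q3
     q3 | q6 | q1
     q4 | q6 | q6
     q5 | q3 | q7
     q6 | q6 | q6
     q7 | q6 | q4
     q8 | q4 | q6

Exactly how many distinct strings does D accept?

7

The useful subgraph on states {q0, q1, q2, q3, q4, q7} is acyclic, so L(D) is finite; the longest accepting path visits 5 useful states, giving maximum string length 4.
Counting accepting paths from q2 by length: 1 of length 1, 2 of length 2, 2 of length 3, 2 of length 4. Total 7.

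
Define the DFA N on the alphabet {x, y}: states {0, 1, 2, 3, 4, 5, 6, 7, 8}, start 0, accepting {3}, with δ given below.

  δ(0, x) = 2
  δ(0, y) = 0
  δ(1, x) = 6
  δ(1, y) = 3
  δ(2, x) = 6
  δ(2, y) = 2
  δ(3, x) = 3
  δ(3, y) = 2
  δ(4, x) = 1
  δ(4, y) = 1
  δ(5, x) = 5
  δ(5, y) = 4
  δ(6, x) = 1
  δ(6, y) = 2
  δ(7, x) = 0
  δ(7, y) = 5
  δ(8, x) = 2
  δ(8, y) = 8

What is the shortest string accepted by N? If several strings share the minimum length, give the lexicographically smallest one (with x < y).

xxxy

A breadth-first search from 0 reaches an accepting state first via the path 0 → 2 → 6 → 1 → 3 on input xxxy.
No string of length < 4 is accepted (BFS exhausts all shorter strings without reaching an accepting state), and xxxy is the lexicographically least accepting string of length 4.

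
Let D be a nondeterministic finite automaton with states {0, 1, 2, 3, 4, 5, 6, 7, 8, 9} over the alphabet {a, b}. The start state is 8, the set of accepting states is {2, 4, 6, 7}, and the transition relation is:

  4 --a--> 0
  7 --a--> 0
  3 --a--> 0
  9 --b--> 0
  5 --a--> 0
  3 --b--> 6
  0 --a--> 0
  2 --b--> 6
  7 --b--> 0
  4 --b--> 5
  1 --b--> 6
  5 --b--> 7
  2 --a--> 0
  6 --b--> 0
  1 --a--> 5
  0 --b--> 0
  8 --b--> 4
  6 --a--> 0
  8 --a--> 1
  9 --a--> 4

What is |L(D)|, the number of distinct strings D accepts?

4

The useful subgraph on states {1, 4, 5, 6, 7, 8} is acyclic, so L(D) is finite; the longest accepting path visits 4 useful states, giving maximum string length 3.
Counting accepting paths from 8 by length: 1 of length 1, 1 of length 2, 2 of length 3. Total 4.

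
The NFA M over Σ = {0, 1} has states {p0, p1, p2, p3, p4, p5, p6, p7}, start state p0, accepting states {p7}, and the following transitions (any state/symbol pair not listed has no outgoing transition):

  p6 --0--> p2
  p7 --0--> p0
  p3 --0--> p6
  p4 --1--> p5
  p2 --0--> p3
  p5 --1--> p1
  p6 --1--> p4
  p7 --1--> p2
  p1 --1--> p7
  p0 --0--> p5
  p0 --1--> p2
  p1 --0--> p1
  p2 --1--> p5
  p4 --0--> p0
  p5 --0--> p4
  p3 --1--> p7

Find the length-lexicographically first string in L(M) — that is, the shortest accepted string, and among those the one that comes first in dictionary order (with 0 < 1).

011

A breadth-first search from p0 reaches an accepting state first via the path p0 → p5 → p1 → p7 on input 011.
No string of length < 3 is accepted (BFS exhausts all shorter strings without reaching an accepting state), and 011 is the lexicographically least accepting string of length 3.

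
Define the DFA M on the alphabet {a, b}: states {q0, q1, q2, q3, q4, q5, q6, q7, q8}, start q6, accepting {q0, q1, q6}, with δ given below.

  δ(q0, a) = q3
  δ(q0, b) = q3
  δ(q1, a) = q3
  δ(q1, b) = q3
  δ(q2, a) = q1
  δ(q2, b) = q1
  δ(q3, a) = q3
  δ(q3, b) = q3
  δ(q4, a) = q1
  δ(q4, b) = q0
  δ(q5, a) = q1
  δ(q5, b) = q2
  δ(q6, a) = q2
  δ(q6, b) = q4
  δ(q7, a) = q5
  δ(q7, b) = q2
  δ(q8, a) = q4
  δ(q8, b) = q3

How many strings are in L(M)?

The useful subgraph on states {q0, q1, q2, q4, q6} is acyclic, so L(M) is finite; the longest accepting path visits 3 useful states, giving maximum string length 2.
Counting accepting paths from q6 by length: 1 of length 0, 4 of length 2. Total 5.

5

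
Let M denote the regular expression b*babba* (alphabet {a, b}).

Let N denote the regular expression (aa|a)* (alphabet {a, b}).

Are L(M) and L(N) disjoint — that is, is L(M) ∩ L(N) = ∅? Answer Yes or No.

Yes

Converting the expression M to a DFA (subset construction, then merging equivalent states) gives the minimal DFA with states {m0, m1, m2, m3, m4, m5}, start state m0, accepting states {m5} and transitions m0: a→m1, b→m2; m1: a→m1, b→m1; m2: a→m3, b→m2; m3: a→m1, b→m4; m4: a→m1, b→m5; m5: a→m5, b→m1.
Converting the expression N to a DFA (subset construction, then merging equivalent states) gives the minimal DFA with states {n0, n1}, start state n0, accepting states {n0} and transitions n0: a→n0, b→n1; n1: a→n1, b→n1.
Exploring the product automaton M × N from the start pair (m0, n0), following both machines on each input symbol, reaches 7 state pairs: (m0, n0), (m1, n0), (m2, n1), (m1, n1), (m3, n1), (m4, n1), (m5, n1).
M accepts in {m5} and N accepts in {n0}; no reachable pair has both components accepting, so no string drives both machines to acceptance simultaneously and L(M) ∩ L(N) = ∅.
So no string is accepted by both, and the intersection is empty.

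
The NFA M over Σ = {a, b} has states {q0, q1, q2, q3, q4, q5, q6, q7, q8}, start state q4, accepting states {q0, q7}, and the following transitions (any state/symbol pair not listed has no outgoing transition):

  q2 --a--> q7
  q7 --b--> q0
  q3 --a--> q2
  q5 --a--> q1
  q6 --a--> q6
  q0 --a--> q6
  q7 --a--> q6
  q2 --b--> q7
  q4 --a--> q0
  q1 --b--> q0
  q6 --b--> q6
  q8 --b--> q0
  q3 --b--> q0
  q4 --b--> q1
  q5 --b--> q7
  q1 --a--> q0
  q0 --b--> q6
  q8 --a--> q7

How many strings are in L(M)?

The useful subgraph on states {q0, q1, q4} is acyclic, so L(M) is finite; the longest accepting path visits 3 useful states, giving maximum string length 2.
Counting accepting paths from q4 by length: 1 of length 1, 2 of length 2. Total 3.

3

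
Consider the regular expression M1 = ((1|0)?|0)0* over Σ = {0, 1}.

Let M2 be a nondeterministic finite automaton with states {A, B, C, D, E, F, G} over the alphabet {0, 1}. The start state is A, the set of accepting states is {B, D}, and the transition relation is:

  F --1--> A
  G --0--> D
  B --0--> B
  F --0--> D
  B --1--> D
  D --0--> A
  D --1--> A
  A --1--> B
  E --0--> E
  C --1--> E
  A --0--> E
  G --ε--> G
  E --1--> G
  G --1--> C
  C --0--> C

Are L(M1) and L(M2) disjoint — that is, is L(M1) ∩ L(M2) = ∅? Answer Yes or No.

The string 1 is accepted by both M1 and M2.
Hence L(M1) ∩ L(M2) ≠ ∅.

No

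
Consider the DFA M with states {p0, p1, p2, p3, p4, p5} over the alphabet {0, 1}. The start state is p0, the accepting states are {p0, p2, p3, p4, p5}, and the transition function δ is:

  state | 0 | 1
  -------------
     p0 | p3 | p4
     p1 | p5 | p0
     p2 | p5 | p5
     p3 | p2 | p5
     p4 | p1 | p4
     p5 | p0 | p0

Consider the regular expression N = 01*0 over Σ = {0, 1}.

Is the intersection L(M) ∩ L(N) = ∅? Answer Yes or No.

No

The string 00 is accepted by both M and N.
Hence L(M) ∩ L(N) ≠ ∅.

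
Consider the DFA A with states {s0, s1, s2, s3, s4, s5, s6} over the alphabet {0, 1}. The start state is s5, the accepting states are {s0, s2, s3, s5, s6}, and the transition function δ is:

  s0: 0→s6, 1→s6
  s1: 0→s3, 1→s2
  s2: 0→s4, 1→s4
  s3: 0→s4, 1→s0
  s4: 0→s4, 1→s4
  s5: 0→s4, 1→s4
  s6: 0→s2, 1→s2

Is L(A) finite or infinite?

The useful states (reachable from s5 and able to reach an accepting state) are {s5}.
Restricted to these states the transition graph has no cycle, so every accepting path has bounded length and L is finite.

finite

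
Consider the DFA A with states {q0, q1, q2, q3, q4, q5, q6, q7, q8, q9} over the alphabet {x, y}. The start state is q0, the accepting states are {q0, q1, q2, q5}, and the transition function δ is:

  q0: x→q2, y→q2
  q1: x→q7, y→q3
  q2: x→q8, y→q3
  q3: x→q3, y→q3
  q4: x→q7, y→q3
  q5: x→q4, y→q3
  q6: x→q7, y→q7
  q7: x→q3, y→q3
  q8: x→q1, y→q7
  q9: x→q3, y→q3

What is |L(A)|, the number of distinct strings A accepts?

The useful subgraph on states {q0, q1, q2, q8} is acyclic, so L(A) is finite; the longest accepting path visits 4 useful states, giving maximum string length 3.
Counting accepting paths from q0 by length: 1 of length 0, 2 of length 1, 2 of length 3. Total 5.

5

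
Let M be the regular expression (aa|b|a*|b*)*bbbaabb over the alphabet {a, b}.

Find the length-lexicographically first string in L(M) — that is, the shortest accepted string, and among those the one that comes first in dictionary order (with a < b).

bbbaabb

By inspection of the expression, no string of length less than 7 matches, and bbbaabb is the lexicographically first match of length 7.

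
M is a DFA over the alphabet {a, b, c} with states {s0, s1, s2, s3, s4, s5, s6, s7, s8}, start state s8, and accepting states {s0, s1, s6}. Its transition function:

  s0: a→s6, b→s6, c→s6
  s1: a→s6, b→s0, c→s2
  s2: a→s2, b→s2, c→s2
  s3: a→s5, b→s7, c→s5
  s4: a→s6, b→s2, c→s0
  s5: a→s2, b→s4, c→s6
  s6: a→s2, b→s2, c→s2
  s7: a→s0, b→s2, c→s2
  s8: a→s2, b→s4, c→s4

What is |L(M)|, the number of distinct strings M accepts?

10

The useful subgraph on states {s0, s4, s6, s8} is acyclic, so L(M) is finite; the longest accepting path visits 4 useful states, giving maximum string length 3.
Counting accepting paths from s8 by length: 4 of length 2, 6 of length 3. Total 10.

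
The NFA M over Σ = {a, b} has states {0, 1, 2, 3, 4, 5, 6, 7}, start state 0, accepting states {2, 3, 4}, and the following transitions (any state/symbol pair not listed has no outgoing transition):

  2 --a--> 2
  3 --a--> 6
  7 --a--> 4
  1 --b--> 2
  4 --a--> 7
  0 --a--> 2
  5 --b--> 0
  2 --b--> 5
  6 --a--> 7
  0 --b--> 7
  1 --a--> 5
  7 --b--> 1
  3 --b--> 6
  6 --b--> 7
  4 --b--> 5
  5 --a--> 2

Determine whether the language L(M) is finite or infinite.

State 2 is reachable from the start and can reach an accepting state, and it lies on the cycle 2 → 2.
Traversing that cycle any number of times yields accepted strings of unbounded length, so the language is infinite.

infinite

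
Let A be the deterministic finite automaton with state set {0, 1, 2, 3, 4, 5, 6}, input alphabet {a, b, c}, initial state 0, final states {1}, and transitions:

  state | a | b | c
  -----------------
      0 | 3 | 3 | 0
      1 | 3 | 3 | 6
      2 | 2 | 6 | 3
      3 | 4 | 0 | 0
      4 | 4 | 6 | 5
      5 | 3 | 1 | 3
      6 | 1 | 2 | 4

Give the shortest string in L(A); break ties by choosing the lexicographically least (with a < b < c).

aaba

A breadth-first search from 0 reaches an accepting state first via the path 0 → 3 → 4 → 6 → 1 on input aaba.
No string of length < 4 is accepted (BFS exhausts all shorter strings without reaching an accepting state), and aaba is the lexicographically least accepting string of length 4.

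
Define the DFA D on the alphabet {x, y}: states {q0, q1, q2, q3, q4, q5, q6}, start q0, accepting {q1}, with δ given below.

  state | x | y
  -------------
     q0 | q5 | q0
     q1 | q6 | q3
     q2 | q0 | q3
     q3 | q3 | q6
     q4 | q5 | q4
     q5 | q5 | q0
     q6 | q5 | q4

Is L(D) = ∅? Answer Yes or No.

The states reachable from the start state are {q0, q5}.
None of the accepting states {q1} is reachable, so no string is accepted and L(D) = ∅.

Yes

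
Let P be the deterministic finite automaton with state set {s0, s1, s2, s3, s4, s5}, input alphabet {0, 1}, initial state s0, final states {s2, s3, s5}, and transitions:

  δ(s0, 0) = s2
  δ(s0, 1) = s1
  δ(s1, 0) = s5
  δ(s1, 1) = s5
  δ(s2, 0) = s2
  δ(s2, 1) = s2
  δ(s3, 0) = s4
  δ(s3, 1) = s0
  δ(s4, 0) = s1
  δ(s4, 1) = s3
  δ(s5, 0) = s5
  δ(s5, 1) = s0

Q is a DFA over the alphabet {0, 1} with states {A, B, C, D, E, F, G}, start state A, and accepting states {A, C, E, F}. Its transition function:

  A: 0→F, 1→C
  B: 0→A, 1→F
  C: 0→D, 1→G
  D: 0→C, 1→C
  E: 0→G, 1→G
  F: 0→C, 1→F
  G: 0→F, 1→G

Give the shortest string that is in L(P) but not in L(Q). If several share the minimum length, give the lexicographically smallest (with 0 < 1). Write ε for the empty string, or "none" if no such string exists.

The string 10 is accepted by P but not by Q.
No shorter string lies in the difference, and 10 is the lexicographically first length-2 string in L(P) \ L(Q).

10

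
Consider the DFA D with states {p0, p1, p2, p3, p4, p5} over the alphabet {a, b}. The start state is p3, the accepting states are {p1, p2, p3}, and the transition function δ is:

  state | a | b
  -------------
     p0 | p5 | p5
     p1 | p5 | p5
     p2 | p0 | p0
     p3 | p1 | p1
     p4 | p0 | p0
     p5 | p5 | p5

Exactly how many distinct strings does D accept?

The useful subgraph on states {p1, p3} is acyclic, so L(D) is finite; the longest accepting path visits 2 useful states, giving maximum string length 1.
Counting accepting paths from p3 by length: 1 of length 0, 2 of length 1. Total 3.

3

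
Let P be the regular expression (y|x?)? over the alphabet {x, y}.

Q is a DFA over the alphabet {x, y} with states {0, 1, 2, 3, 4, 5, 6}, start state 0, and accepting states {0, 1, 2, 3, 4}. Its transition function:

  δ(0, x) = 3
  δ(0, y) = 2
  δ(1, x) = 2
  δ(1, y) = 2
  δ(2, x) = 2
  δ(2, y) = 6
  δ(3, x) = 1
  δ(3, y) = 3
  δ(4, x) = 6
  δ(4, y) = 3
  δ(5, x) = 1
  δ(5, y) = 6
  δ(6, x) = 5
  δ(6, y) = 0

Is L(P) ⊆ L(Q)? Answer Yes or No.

Converting the expression P to a DFA (subset construction, then merging equivalent states) gives the minimal DFA with states {p0, p1, p2}, start state p0, accepting states {p0, p1} and transitions p0: x→p1, y→p1; p1: x→p2, y→p2; p2: x→p2, y→p2.
Exploring the product automaton P × Q from the start pair (p0, 0), following both machines on each input symbol, reaches 9 state pairs: (p0, 0), (p1, 3), (p1, 2), (p2, 1), (p2, 3), (p2, 2), (p2, 6), (p2, 5), (p2, 0).
P accepts in {p0, p1} and Q accepts in {0, 1, 2, 3, 4}. The reachable pairs whose P-component is accepting are (p0, 0), (p1, 3), (p1, 2); in each of them the Q-component is accepting too, so the product for L(P) \ L(Q) (P-component accepting, Q-component rejecting) has no reachable accepting pair and the difference is empty.
Hence every string in L(P) is also in L(Q).

Yes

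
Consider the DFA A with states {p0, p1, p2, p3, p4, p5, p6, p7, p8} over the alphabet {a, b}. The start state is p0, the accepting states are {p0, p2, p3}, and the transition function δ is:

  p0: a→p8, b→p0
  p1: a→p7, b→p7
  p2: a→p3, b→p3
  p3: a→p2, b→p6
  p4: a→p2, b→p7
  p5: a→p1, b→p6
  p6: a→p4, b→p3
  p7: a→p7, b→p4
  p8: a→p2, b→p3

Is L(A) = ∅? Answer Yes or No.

No

The empty string ε is accepted: the run p0 ends in the accepting state p0.
Since at least one string is accepted, L(A) is not empty.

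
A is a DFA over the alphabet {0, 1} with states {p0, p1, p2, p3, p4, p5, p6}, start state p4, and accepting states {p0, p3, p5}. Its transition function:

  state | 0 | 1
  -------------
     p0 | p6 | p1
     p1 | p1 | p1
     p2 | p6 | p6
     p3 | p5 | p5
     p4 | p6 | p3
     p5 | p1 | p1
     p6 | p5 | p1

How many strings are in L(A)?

4

The useful subgraph on states {p3, p4, p5, p6} is acyclic, so L(A) is finite; the longest accepting path visits 3 useful states, giving maximum string length 2.
Counting accepting paths from p4 by length: 1 of length 1, 3 of length 2. Total 4.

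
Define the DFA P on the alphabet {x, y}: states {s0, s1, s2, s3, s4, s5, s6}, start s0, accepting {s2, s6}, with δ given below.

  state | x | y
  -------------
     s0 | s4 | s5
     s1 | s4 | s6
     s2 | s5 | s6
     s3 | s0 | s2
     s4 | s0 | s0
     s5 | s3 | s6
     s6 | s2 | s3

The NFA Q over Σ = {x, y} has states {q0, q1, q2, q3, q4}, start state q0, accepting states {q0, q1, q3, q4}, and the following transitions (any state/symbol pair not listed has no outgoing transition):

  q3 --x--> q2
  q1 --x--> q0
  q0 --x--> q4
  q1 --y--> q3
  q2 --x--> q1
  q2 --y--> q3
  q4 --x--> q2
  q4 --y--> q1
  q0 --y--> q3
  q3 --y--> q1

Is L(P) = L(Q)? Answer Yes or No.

No

The string yyxyx is accepted by P but rejected by Q.
So L(P) ≠ L(Q).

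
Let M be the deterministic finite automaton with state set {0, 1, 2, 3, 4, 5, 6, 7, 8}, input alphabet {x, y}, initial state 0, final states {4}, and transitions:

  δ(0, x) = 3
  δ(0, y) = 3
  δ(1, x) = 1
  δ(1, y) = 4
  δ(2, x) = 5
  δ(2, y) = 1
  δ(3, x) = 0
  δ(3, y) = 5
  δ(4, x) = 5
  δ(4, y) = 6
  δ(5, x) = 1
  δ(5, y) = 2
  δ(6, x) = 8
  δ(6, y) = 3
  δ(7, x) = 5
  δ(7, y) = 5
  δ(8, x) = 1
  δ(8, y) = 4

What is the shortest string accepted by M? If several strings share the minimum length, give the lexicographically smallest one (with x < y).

A breadth-first search from 0 reaches an accepting state first via the path 0 → 3 → 5 → 1 → 4 on input xyxy.
No string of length < 4 is accepted (BFS exhausts all shorter strings without reaching an accepting state), and xyxy is the lexicographically least accepting string of length 4.

xyxy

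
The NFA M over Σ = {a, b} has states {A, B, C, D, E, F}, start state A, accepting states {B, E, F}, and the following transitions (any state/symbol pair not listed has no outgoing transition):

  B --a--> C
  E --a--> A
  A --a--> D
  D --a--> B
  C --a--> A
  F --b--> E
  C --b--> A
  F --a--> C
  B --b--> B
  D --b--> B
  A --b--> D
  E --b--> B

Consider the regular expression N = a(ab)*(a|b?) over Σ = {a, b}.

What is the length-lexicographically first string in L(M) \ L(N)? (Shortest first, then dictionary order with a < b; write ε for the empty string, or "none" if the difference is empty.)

The string ba is accepted by M but not by N.
No shorter string lies in the difference, and ba is the lexicographically first length-2 string in L(M) \ L(N).

ba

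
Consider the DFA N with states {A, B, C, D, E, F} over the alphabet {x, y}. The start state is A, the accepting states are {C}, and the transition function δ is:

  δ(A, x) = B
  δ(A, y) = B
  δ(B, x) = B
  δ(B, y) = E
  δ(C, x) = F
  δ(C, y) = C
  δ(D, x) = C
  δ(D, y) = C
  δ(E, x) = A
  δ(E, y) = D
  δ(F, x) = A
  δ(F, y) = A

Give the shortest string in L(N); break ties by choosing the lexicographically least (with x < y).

xyyx

A breadth-first search from A reaches an accepting state first via the path A → B → E → D → C on input xyyx.
No string of length < 4 is accepted (BFS exhausts all shorter strings without reaching an accepting state), and xyyx is the lexicographically least accepting string of length 4.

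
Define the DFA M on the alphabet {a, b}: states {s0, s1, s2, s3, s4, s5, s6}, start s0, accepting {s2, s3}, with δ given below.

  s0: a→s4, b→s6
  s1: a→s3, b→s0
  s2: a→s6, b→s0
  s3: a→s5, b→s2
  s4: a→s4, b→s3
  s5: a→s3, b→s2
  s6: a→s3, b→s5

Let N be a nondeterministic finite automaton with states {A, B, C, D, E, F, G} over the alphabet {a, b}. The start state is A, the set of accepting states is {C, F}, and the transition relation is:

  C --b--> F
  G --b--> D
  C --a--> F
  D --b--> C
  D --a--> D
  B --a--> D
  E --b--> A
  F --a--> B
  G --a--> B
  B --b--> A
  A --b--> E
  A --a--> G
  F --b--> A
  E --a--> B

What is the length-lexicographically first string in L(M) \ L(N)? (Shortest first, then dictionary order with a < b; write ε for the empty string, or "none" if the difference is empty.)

The string ab is accepted by M but not by N.
No shorter string lies in the difference, and ab is the lexicographically first length-2 string in L(M) \ L(N).

ab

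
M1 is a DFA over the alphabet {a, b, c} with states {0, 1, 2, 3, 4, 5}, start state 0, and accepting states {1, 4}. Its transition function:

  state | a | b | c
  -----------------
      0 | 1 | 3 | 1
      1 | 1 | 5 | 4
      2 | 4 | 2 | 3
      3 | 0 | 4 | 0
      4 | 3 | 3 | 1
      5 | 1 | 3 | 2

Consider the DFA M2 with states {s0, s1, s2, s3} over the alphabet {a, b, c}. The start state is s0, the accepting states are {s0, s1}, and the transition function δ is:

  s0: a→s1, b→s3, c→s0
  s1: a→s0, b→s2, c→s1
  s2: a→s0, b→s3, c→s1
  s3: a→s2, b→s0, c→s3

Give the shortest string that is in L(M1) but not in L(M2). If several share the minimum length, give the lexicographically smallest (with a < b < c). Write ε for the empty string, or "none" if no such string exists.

The string bca is accepted by M1 but not by M2.
No shorter string lies in the difference, and bca is the lexicographically first length-3 string in L(M1) \ L(M2).

bca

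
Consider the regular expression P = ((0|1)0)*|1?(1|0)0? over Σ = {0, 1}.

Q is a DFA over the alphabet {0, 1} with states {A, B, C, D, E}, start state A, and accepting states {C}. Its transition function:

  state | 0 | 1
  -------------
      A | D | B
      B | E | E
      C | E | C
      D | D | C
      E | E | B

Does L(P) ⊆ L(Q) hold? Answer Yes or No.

The empty string ε is in L(P) but not in L(Q).
So L(P) ⊄ L(Q).

No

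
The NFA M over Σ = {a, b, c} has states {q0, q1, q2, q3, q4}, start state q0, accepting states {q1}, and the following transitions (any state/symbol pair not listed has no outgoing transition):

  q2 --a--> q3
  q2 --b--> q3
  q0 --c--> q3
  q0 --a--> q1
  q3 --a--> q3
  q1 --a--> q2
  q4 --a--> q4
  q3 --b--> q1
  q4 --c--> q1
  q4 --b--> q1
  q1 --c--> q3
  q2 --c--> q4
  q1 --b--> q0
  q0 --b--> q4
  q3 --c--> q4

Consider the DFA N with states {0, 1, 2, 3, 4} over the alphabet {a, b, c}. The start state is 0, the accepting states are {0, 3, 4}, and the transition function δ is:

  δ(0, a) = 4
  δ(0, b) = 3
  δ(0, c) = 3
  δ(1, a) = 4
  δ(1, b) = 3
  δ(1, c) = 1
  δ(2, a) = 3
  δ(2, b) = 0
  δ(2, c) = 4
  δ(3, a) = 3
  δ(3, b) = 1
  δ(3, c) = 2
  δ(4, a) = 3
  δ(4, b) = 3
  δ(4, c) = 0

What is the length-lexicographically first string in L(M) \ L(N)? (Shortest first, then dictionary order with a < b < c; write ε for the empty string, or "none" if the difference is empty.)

bb

The string bb is accepted by M but not by N.
No shorter string lies in the difference, and bb is the lexicographically first length-2 string in L(M) \ L(N).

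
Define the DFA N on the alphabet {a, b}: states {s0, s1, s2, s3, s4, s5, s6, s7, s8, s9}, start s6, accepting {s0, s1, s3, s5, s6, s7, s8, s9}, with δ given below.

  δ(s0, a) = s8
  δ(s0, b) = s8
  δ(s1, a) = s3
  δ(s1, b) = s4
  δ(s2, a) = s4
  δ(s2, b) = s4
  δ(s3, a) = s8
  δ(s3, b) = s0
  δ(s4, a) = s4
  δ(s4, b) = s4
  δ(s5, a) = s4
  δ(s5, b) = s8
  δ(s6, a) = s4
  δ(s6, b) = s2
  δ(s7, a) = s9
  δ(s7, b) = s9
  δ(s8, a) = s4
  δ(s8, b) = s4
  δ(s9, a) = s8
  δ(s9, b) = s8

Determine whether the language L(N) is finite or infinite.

finite

The useful states (reachable from s6 and able to reach an accepting state) are {s6}.
Restricted to these states the transition graph has no cycle, so every accepting path has bounded length and L is finite.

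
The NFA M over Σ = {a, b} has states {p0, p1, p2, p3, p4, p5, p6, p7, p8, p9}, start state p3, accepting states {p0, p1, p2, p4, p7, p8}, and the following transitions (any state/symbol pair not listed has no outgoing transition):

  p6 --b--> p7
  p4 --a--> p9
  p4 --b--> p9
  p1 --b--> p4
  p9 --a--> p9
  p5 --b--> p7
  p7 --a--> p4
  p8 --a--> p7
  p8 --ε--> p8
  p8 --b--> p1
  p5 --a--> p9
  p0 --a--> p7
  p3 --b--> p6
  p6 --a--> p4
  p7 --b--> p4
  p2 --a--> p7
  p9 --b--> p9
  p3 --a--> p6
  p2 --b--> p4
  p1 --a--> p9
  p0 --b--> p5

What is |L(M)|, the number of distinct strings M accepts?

The useful subgraph on states {p3, p4, p6, p7} is acyclic, so L(M) is finite; the longest accepting path visits 4 useful states, giving maximum string length 3.
Counting accepting paths from p3 by length: 4 of length 2, 4 of length 3. Total 8.

8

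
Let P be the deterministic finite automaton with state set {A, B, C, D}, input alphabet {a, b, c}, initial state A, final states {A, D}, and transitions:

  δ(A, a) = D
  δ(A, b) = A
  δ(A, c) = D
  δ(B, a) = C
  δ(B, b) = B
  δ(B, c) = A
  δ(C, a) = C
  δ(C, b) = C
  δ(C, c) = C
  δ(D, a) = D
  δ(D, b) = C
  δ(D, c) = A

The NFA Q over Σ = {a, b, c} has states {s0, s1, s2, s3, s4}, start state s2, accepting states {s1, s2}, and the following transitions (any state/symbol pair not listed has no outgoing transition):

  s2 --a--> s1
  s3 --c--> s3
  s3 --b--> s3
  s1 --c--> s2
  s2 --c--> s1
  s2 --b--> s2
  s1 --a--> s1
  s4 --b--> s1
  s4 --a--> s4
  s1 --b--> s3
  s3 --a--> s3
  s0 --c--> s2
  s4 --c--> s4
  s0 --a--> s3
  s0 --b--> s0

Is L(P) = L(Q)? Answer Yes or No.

Exploring the product automaton P × Q from the start pair (A, s2), following both machines on each input symbol, reaches 3 state pairs: (A, s2), (D, s1), (C, s3).
P accepts in {A, D} and Q accepts in {s1, s2}. In every reachable pair the two components are either both accepting — (A, s2), (D, s1) — or both non-accepting, so no string is accepted by exactly one of the machines: L(P) \ L(Q) and L(Q) \ L(P) are both empty.
Hence every string is accepted by P iff it is accepted by Q, and the two languages coincide.

Yes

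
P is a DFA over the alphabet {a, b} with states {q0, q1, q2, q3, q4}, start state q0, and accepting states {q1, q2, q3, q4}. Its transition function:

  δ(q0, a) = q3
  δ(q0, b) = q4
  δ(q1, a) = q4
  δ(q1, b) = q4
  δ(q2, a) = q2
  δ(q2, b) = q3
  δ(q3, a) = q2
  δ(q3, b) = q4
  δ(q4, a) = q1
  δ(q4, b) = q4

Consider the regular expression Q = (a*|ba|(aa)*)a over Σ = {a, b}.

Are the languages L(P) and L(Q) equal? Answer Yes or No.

No

The string b is accepted by P but rejected by Q.
So L(P) ≠ L(Q).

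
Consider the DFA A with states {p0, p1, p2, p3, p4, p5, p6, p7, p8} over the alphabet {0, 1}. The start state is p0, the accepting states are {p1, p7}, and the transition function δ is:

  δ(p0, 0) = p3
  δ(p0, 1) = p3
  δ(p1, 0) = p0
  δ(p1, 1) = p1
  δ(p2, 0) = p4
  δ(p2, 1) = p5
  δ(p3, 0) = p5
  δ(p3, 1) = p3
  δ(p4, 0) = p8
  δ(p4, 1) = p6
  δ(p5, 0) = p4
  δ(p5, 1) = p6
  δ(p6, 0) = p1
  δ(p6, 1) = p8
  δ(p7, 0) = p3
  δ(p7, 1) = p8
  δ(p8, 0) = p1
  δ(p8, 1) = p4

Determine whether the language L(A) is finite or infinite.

State p3 is reachable from the start and can reach an accepting state, and it lies on the cycle p3 → p3.
Traversing that cycle any number of times yields accepted strings of unbounded length, so the language is infinite.

infinite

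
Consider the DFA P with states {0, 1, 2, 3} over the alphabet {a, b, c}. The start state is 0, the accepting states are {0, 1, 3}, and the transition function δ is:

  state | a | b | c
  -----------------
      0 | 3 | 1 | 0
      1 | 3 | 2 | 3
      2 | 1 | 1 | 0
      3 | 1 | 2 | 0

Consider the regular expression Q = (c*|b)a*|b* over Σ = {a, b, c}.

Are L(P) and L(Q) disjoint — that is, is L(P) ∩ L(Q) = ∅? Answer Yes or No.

The empty string ε is accepted by both P and Q.
Hence L(P) ∩ L(Q) ≠ ∅.

No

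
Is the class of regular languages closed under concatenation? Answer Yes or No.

Yes

If R₁ and R₂ are regular expressions for the two languages then R₁R₂ denotes L₁L₂; on automata, add ε-moves from every accepting state of an NFA for L₁ to the start state of an NFA for L₂ and keep only the second machine's accepting states.
So the regular languages are closed under concatenation.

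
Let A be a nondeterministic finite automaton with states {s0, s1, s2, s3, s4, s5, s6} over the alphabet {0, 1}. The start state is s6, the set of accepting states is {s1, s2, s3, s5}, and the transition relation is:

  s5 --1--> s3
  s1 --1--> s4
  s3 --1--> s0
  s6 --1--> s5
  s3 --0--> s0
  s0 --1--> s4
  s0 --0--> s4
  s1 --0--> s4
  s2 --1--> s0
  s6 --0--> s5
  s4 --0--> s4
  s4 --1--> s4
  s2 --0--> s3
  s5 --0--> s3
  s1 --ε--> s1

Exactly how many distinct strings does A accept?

6

The useful subgraph on states {s3, s5, s6} is acyclic, so L(A) is finite; the longest accepting path visits 3 useful states, giving maximum string length 2.
Counting accepting paths from s6 by length: 2 of length 1, 4 of length 2. Total 6.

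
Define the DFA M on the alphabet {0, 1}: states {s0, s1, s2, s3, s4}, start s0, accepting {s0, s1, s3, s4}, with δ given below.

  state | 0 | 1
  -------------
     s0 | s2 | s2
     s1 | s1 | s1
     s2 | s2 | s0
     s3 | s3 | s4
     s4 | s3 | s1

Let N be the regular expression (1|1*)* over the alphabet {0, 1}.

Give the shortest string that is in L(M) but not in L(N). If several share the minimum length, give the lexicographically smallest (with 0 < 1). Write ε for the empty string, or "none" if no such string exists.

01

The string 01 is accepted by M but not by N.
No shorter string lies in the difference, and 01 is the lexicographically first length-2 string in L(M) \ L(N).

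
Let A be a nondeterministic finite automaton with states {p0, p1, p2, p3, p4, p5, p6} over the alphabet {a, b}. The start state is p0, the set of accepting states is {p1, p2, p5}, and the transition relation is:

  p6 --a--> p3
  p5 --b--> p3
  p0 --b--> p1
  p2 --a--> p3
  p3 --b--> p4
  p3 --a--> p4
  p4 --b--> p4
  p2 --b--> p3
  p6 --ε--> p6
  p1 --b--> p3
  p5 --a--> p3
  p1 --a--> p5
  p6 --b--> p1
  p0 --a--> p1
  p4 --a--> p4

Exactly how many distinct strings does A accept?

The useful subgraph on states {p0, p1, p5} is acyclic, so L(A) is finite; the longest accepting path visits 3 useful states, giving maximum string length 2.
Counting accepting paths from p0 by length: 2 of length 1, 2 of length 2. Total 4.

4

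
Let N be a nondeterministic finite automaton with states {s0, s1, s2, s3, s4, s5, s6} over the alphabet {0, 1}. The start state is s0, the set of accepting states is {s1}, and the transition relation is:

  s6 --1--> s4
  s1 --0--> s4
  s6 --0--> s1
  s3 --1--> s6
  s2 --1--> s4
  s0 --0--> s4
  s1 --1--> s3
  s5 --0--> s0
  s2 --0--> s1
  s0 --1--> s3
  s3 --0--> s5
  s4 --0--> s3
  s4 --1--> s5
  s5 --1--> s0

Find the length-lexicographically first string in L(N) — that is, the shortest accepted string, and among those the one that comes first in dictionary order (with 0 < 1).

110

A breadth-first search from s0 reaches an accepting state first via the path s0 → s3 → s6 → s1 on input 110.
No string of length < 3 is accepted (BFS exhausts all shorter strings without reaching an accepting state), and 110 is the lexicographically least accepting string of length 3.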